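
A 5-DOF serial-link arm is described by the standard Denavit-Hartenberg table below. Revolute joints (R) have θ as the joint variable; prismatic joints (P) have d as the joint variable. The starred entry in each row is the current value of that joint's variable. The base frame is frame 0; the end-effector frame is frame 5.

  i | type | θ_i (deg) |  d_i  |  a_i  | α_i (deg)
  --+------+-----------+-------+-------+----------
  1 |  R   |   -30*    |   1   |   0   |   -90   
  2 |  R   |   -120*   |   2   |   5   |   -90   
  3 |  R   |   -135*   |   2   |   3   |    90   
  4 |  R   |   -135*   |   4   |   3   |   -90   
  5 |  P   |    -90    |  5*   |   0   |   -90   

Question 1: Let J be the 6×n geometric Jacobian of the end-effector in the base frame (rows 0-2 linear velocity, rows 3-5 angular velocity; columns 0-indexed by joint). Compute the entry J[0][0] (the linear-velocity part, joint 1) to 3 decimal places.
axis z_0 = ẑ; lever o_n−o_0 = (-1.1849,3.3317,-1.6509)
cross product → J_v[:, 0] = (-3.3317,-1.1849,0.0000)
J_ω[:, 0] = z_0
entry J[0][0] = -3.3317

-3.332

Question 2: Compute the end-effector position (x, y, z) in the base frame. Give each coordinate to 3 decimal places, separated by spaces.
-1.185 3.332 -1.651

after link 1: o_1 = (0.0000, 0.0000, 1.0000)
after link 2: o_2 = (-1.1651, 2.9821, 5.3301)
after link 3: o_3 = (2.3142, 3.4228, 4.4930)
after link 4: o_4 = (-0.8658, 0.2607, 2.2819)
after link 5: o_5 = (-1.1849, 3.3317, -1.6509)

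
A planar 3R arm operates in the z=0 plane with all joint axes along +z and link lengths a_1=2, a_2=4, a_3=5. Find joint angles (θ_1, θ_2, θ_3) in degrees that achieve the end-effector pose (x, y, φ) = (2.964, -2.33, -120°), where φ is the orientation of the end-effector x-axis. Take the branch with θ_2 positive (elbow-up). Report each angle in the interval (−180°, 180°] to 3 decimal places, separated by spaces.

wrist centre = target − a_3·(cos φ, sin φ) = (5.4640, 2.0001)
cos θ_2 = (33.8558−2²−4²)/(2·2·4) = 0.8660; θ_2 = 30.0043° (elbow-up)
β = atan2(2.0001,5.4640) = 20.1054°; ψ = atan2(2.0003,5.4640) = 20.1068°
θ_1 = β − ψ = -0.0014°
θ_3 = φ − θ_1 − θ_2 = -150.0029° (wrapped to (-180°,180°])

-0.001 30.004 -150.003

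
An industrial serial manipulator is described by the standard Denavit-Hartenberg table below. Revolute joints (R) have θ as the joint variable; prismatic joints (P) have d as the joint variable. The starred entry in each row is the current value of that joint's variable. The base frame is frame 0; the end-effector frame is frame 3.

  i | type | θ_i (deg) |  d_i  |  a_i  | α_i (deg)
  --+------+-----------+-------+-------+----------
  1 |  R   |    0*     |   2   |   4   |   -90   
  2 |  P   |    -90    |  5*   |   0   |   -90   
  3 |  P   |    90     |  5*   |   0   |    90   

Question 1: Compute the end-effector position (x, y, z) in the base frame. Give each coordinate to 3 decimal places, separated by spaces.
9.000 5.000 2.000

after link 1: o_1 = (4.0000, 0.0000, 2.0000)
after link 2: o_2 = (4.0000, 5.0000, 2.0000)
after link 3: o_3 = (9.0000, 5.0000, 2.0000)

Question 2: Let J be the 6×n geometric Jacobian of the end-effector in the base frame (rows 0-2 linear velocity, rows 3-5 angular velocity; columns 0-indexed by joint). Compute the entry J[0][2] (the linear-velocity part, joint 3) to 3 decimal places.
1.000

prismatic axis z_2 = (1.0000,0.0000,-0.0000)
J_v[:, 2] = z_2; J_ω[:, 2] = (0,0,0)
entry J[0][2] = 1.0000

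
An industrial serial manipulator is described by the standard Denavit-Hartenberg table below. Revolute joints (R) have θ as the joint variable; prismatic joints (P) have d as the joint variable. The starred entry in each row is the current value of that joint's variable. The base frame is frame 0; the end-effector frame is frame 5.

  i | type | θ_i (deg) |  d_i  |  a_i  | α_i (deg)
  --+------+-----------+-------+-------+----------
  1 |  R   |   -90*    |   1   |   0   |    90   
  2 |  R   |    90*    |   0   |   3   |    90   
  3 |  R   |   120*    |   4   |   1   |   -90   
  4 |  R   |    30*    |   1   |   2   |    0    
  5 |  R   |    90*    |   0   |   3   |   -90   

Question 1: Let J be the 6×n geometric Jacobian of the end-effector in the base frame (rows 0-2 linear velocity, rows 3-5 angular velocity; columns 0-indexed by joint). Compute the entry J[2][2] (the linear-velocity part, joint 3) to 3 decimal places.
axis z_2 = (-0.0000,-1.0000,-0.0000); lever o_n−o_2 = (-0.5670,-0.4019,-1.4821)
cross product → J_v[:, 2] = (1.4821,0.0000,-0.5670)
J_ω[:, 2] = z_2
entry J[2][2] = -0.5670

-0.567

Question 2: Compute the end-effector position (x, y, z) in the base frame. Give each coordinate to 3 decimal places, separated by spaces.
after link 1: o_1 = (0.0000, 0.0000, 1.0000)
after link 2: o_2 = (0.0000, -0.0000, 4.0000)
after link 3: o_3 = (-0.8660, -4.0000, 3.5000)
after link 4: o_4 = (-1.8660, -3.0000, 1.7679)
after link 5: o_5 = (-0.5670, -0.4019, 2.5179)

-0.567 -0.402 2.518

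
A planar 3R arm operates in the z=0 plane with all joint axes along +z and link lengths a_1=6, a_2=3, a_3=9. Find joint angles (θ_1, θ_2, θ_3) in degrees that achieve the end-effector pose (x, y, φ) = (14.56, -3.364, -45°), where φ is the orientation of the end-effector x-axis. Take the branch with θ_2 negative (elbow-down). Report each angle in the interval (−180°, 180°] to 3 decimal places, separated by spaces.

wrist centre = target − a_3·(cos φ, sin φ) = (8.1960, 3.0000)
cos θ_2 = (76.1748−6²−3²)/(2·6·3) = 0.8660; θ_2 = -30.0067° (elbow-down)
β = atan2(3.0000,8.1960) = 20.1039°; ψ = atan2(-1.5003,8.5979) = -9.8982°
θ_1 = β − ψ = 30.0022°
θ_3 = φ − θ_1 − θ_2 = -44.9955° (wrapped to (-180°,180°])

30.002 -30.007 -44.996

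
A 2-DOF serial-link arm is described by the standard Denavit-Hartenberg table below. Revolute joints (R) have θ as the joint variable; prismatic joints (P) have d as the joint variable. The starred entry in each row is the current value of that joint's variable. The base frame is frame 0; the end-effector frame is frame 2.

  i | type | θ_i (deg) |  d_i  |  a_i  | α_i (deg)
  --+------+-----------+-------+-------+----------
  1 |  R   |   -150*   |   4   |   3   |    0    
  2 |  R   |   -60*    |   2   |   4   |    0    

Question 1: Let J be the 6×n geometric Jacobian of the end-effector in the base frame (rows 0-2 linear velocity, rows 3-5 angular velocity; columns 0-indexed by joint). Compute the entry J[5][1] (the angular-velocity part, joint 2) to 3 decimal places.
1.000

axis z_1 = (0.0000,0.0000,1.0000); lever o_n−o_1 = (-3.4641,2.0000,2.0000)
cross product → J_v[:, 1] = (-2.0000,-3.4641,0.0000)
J_ω[:, 1] = z_1
entry J[5][1] = 1.0000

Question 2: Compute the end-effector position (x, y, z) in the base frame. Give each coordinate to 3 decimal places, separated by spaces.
after link 1: o_1 = (-2.5981, -1.5000, 4.0000)
after link 2: o_2 = (-6.0622, 0.5000, 6.0000)

-6.062 0.500 6.000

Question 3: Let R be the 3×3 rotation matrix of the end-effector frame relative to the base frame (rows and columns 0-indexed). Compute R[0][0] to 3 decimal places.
-0.866

End-effector x-axis (col 0 of R) = (-0.8660,0.5000,0.0000)
R[0][0] = -0.8660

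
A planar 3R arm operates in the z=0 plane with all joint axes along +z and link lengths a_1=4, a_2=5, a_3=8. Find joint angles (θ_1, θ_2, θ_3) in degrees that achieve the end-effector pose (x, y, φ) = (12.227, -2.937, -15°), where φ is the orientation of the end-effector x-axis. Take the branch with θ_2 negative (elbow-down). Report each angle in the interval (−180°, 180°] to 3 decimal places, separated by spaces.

wrist centre = target − a_3·(cos φ, sin φ) = (4.4996, -0.8664)
cos θ_2 = (20.9971−4²−5²)/(2·4·5) = -0.5001; θ_2 = -120.0048° (elbow-down)
β = atan2(-0.8664,4.4996) = -10.8995°; ψ = atan2(-4.3299,1.4996) = -70.8969°
θ_1 = β − ψ = 59.9973°
θ_3 = φ − θ_1 − θ_2 = 45.0075° (wrapped to (-180°,180°])

59.997 -120.005 45.008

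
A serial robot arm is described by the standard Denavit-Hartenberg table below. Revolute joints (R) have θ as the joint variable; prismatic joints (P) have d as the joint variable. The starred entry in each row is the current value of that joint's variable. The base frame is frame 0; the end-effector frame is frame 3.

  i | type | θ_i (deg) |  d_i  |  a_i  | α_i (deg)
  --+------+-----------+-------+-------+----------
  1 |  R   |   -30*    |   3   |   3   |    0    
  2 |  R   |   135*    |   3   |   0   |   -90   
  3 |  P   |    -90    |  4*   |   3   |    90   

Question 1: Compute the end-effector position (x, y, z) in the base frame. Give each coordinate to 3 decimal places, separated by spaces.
-1.266 -2.535 9.000

after link 1: o_1 = (2.5981, -1.5000, 3.0000)
after link 2: o_2 = (2.5981, -1.5000, 6.0000)
after link 3: o_3 = (-1.2656, -2.5353, 9.0000)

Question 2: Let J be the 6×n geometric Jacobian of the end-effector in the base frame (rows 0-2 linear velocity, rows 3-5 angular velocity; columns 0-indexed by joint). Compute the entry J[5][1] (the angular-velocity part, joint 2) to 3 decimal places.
1.000

axis z_1 = (0.0000,0.0000,1.0000); lever o_n−o_1 = (-3.8637,-1.0353,6.0000)
cross product → J_v[:, 1] = (1.0353,-3.8637,0.0000)
J_ω[:, 1] = z_1
entry J[5][1] = 1.0000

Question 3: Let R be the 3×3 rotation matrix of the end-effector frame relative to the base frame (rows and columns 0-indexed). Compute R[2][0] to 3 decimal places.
1.000

End-effector x-axis (col 0 of R) = (0.0000,0.0000,1.0000)
R[2][0] = 1.0000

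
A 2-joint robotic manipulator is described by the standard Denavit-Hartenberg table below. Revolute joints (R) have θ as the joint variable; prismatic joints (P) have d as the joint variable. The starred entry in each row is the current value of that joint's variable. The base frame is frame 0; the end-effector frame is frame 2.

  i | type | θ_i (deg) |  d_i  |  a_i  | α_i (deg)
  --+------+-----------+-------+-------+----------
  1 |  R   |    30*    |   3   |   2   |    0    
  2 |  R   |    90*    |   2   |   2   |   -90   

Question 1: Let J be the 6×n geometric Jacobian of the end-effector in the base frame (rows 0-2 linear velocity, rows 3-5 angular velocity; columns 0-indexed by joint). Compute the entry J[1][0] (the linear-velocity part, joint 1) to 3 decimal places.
0.732

axis z_0 = ẑ; lever o_n−o_0 = (0.7321,2.7321,5.0000)
cross product → J_v[:, 0] = (-2.7321,0.7321,0.0000)
J_ω[:, 0] = z_0
entry J[1][0] = 0.7321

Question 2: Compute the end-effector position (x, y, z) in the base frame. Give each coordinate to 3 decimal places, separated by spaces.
0.732 2.732 5.000

after link 1: o_1 = (1.7321, 1.0000, 3.0000)
after link 2: o_2 = (0.7321, 2.7321, 5.0000)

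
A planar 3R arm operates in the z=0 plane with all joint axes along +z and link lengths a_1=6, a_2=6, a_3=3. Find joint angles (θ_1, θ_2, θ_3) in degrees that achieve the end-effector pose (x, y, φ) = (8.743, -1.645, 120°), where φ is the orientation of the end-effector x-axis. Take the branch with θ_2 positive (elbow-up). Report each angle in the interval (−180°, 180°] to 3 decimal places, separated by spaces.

wrist centre = target − a_3·(cos φ, sin φ) = (10.2430, -4.2431)
cos θ_2 = (122.9227−6²−6²)/(2·6·6) = 0.7073; θ_2 = 44.9876° (elbow-up)
β = atan2(-4.2431,10.2430) = -22.5014°; ψ = atan2(4.2417,10.2436) = 22.4938°
θ_1 = β − ψ = -44.9951°
θ_3 = φ − θ_1 − θ_2 = 120.0076° (wrapped to (-180°,180°])

-44.995 44.988 120.008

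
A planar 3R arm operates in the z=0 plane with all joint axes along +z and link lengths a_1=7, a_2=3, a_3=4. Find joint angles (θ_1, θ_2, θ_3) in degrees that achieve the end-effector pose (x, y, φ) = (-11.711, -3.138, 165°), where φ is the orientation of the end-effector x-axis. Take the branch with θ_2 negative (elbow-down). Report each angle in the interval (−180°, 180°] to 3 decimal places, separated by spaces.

wrist centre = target − a_3·(cos φ, sin φ) = (-7.8473, -4.1733)
cos θ_2 = (78.9963−7²−3²)/(2·7·3) = 0.4999; θ_2 = -60.0058° (elbow-down)
β = atan2(-4.1733,-7.8473) = -151.9955°; ψ = atan2(-2.5982,8.4997) = -16.9975°
θ_1 = β − ψ = -134.9980°
θ_3 = φ − θ_1 − θ_2 = 0.0038° (wrapped to (-180°,180°])

-134.998 -60.006 0.004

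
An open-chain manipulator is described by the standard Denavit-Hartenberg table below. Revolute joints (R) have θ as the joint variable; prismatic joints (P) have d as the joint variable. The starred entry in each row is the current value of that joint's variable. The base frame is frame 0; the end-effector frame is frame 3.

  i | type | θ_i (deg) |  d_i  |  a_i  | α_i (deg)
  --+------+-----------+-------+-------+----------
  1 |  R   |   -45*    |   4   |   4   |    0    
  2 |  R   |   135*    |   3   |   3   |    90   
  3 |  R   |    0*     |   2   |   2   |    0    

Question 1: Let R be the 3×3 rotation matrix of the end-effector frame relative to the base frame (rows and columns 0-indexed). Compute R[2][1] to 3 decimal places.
1.000

End-effector y-axis (col 1 of R) = (-0.0000,0.0000,1.0000)
R[2][1] = 1.0000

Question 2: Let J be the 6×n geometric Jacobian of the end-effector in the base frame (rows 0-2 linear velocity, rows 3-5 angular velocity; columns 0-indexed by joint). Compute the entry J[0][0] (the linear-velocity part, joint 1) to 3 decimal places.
axis z_0 = ẑ; lever o_n−o_0 = (4.8284,2.1716,7.0000)
cross product → J_v[:, 0] = (-2.1716,4.8284,0.0000)
J_ω[:, 0] = z_0
entry J[0][0] = -2.1716

-2.172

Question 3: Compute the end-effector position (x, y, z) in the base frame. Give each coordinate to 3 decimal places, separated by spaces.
after link 1: o_1 = (2.8284, -2.8284, 4.0000)
after link 2: o_2 = (2.8284, 0.1716, 7.0000)
after link 3: o_3 = (4.8284, 2.1716, 7.0000)

4.828 2.172 7.000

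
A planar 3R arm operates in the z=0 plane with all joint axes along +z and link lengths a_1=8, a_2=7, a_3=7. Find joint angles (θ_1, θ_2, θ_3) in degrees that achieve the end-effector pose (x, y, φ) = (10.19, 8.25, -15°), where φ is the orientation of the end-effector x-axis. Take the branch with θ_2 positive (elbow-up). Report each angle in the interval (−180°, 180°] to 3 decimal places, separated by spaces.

wrist centre = target − a_3·(cos φ, sin φ) = (3.4285, 10.0617)
cos θ_2 = (112.9932−8²−7²)/(2·8·7) = -0.0001; θ_2 = 90.0035° (elbow-up)
β = atan2(10.0617,3.4285) = 71.1835°; ψ = atan2(7.0000,7.9996) = 41.1874°
θ_1 = β − ψ = 29.9961°
θ_3 = φ − θ_1 − θ_2 = -134.9996° (wrapped to (-180°,180°])

29.996 90.003 -135.000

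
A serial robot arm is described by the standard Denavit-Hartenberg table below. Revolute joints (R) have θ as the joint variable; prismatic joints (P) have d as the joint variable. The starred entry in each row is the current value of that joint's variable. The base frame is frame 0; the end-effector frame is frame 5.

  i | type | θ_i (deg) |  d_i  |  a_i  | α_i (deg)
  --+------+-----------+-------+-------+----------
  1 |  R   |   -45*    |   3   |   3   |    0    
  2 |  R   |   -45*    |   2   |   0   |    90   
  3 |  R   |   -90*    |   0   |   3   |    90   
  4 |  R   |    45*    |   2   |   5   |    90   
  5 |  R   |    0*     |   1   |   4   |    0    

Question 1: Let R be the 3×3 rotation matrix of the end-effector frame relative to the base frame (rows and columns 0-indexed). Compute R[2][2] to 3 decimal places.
End-effector z-axis (col 2 of R) = (0.7071,0.0000,-0.7071)
R[2][2] = -0.7071

-0.707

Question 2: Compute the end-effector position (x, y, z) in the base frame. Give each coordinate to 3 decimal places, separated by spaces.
-3.536 -0.121 -5.071

after link 1: o_1 = (2.1213, -2.1213, 3.0000)
after link 2: o_2 = (2.1213, -2.1213, 5.0000)
after link 3: o_3 = (2.1213, -2.1213, 2.0000)
after link 4: o_4 = (-1.4142, -0.1213, -1.5355)
after link 5: o_5 = (-3.5355, -0.1213, -5.0711)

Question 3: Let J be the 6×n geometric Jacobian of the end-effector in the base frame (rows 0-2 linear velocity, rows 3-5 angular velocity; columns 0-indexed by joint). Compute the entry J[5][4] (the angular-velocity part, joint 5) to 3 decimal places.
-0.707

axis z_4 = (0.7071,0.0000,-0.7071); lever o_n−o_4 = (-2.1213,-0.0000,-3.5355)
cross product → J_v[:, 4] = (-0.0000,4.0000,-0.0000)
J_ω[:, 4] = z_4
entry J[5][4] = -0.7071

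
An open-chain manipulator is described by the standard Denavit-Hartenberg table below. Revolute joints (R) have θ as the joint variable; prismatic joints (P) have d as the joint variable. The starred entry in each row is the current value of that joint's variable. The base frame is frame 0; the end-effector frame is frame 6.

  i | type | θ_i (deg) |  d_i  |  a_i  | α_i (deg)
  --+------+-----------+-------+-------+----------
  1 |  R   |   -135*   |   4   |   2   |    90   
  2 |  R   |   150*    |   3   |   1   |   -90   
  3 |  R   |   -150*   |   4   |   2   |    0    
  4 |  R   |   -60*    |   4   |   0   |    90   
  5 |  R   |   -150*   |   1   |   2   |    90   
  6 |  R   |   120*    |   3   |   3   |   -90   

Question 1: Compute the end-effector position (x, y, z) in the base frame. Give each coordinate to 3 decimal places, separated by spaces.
after link 1: o_1 = (-1.4142, -1.4142, 4.0000)
after link 2: o_2 = (-2.9232, 1.3195, 4.5000)
after link 3: o_3 = (-3.2767, 2.3801, 0.1699)
after link 4: o_4 = (-1.8625, 3.7944, -3.2942)
after link 5: o_5 = (-0.9913, 4.6655, -1.4282)
after link 6: o_6 = (2.6144, 5.2314, -3.5912)

2.614 5.231 -3.591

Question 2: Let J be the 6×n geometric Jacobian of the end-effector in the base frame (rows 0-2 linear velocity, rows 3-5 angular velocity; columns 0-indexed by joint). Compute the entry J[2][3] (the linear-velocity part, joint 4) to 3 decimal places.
axis z_3 = (0.3536,0.3536,-0.8660); lever o_n−o_3 = (5.8911,2.8513,-3.7611)
cross product → J_v[:, 3] = (1.1395,-3.7721,-1.0748)
J_ω[:, 3] = z_3
entry J[2][3] = -1.0748

-1.075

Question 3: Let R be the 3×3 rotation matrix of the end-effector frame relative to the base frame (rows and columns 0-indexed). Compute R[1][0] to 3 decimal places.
End-effector x-axis (col 0 of R) = (0.8073,-0.5595,-0.1875)
R[1][0] = -0.5595

-0.560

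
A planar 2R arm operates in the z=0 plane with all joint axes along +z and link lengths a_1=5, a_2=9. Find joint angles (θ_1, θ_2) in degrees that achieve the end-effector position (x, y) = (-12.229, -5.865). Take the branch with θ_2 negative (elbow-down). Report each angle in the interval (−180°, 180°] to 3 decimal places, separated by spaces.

-135.004 -29.994

cos θ_2 = (183.9467−5²−9²)/(2·5·9) = 0.8661; θ_2 = -29.9944° (elbow-down)
β = atan2(-5.8650,-12.2290) = -154.3777°; ψ = atan2(-4.4992,12.7947) = -19.3742°
θ_1 = β − ψ = -135.0035°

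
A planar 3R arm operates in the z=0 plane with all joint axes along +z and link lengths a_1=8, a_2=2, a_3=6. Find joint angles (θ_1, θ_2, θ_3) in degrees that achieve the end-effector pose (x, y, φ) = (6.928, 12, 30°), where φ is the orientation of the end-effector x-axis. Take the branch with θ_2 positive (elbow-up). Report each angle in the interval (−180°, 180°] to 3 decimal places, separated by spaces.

wrist centre = target − a_3·(cos φ, sin φ) = (1.7318, 9.0000)
cos θ_2 = (83.9993−8²−2²)/(2·8·2) = 0.5000; θ_2 = 60.0015° (elbow-up)
β = atan2(9.0000,1.7318) = 79.1079°; ψ = atan2(1.7321,9.0000) = 10.8936°
θ_1 = β − ψ = 68.2143°
θ_3 = φ − θ_1 − θ_2 = -98.2157° (wrapped to (-180°,180°])

68.214 60.001 -98.216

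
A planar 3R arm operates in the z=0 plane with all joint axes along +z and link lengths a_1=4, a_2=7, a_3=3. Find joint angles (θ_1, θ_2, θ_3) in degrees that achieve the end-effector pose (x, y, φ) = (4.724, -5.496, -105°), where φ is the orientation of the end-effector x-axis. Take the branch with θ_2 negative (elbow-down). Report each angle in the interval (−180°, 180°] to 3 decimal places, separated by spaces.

59.994 -119.993 -45.001

wrist centre = target − a_3·(cos φ, sin φ) = (5.5005, -2.5982)
cos θ_2 = (37.0058−4²−7²)/(2·4·7) = -0.4999; θ_2 = -119.9932° (elbow-down)
β = atan2(-2.5982,5.5005) = -25.2844°; ψ = atan2(-6.0626,0.5007) = -85.2785°
θ_1 = β − ψ = 59.9941°
θ_3 = φ − θ_1 − θ_2 = -45.0010° (wrapped to (-180°,180°])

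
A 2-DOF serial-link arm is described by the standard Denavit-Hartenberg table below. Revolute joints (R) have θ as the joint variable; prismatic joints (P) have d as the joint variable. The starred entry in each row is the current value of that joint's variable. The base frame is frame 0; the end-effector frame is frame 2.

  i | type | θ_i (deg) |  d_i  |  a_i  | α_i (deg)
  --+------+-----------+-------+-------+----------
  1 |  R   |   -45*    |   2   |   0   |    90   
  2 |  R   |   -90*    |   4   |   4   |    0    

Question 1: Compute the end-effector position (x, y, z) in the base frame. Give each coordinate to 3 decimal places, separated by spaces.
after link 1: o_1 = (0.0000, 0.0000, 2.0000)
after link 2: o_2 = (-2.8284, -2.8284, -2.0000)

-2.828 -2.828 -2.000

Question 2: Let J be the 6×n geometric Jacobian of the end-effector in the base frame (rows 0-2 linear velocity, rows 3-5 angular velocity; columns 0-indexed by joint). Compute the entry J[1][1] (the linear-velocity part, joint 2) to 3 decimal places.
-2.828

axis z_1 = (-0.7071,-0.7071,0.0000); lever o_n−o_1 = (-2.8284,-2.8284,-4.0000)
cross product → J_v[:, 1] = (2.8284,-2.8284,0.0000)
J_ω[:, 1] = z_1
entry J[1][1] = -2.8284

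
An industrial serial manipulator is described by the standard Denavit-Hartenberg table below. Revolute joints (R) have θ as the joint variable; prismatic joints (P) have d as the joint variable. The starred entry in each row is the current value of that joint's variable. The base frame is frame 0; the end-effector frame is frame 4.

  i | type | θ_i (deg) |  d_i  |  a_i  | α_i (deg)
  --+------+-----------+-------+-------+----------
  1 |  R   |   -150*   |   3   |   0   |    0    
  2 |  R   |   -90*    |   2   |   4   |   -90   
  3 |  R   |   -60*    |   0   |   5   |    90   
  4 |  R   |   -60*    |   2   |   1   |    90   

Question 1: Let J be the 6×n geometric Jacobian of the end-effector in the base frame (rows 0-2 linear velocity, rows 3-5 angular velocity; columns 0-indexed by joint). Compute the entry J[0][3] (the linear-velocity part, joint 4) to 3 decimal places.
axis z_3 = (0.4330,-0.7500,0.5000); lever o_n−o_3 = (1.4910,-0.8505,1.4330)
cross product → J_v[:, 3] = (-0.6495,0.1250,0.7500)
J_ω[:, 3] = z_3
entry J[0][3] = -0.6495

-0.650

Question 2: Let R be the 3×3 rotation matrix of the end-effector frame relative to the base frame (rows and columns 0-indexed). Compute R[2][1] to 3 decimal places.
0.500

End-effector y-axis (col 1 of R) = (0.4330,-0.7500,0.5000)
R[2][1] = 0.5000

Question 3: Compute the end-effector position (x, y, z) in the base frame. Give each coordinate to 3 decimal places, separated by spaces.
after link 1: o_1 = (0.0000, 0.0000, 3.0000)
after link 2: o_2 = (-2.0000, 3.4641, 5.0000)
after link 3: o_3 = (-3.2500, 5.6292, 9.3301)
after link 4: o_4 = (-1.7590, 4.7787, 10.7631)

-1.759 4.779 10.763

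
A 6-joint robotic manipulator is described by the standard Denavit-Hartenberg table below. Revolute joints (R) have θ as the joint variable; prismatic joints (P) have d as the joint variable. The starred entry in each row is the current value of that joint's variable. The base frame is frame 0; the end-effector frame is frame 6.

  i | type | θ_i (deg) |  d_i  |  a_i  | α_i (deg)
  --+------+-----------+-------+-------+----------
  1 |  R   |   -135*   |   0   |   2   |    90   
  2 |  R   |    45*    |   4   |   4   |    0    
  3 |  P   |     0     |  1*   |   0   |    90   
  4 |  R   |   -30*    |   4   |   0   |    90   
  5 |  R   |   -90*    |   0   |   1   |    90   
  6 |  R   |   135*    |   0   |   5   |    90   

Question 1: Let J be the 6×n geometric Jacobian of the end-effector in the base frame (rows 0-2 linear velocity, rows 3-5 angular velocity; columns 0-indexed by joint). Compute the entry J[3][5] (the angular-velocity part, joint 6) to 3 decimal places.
0.079

axis z_5 = (0.0795,0.7866,-0.6124); lever o_n−o_5 = (1.2812,-3.0489,-3.7500)
cross product → J_v[:, 5] = (-4.8167,-0.4866,-1.2500)
J_ω[:, 5] = z_5
entry J[3][5] = 0.0795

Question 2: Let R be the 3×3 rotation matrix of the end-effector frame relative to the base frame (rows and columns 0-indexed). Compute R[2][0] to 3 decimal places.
-0.750

End-effector x-axis (col 0 of R) = (0.2562,-0.6098,-0.7500)
R[2][0] = -0.7500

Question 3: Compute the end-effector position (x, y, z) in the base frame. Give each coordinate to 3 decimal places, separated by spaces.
after link 1: o_1 = (-1.4142, -1.4142, 0.0000)
after link 2: o_2 = (-6.2426, -0.5858, 2.8284)
after link 3: o_3 = (-6.9497, 0.1213, 2.8284)
after link 4: o_4 = (-8.9497, -1.8787, 0.0000)
after link 5: o_5 = (-8.4497, -1.3787, 0.7071)
after link 6: o_6 = (-7.1686, -4.4276, -3.0429)

-7.169 -4.428 -3.043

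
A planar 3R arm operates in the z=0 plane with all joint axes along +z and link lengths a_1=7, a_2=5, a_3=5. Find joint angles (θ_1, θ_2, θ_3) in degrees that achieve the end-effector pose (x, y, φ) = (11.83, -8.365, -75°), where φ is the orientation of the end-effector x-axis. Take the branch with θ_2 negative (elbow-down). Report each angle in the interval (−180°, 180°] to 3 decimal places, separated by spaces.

wrist centre = target − a_3·(cos φ, sin φ) = (10.5359, -3.5354)
cos θ_2 = (123.5041−7²−5²)/(2·7·5) = 0.7072; θ_2 = -44.9923° (elbow-down)
β = atan2(-3.5354,10.5359) = -18.5494°; ψ = atan2(-3.5351,10.5360) = -18.5477°
θ_1 = β − ψ = -0.0017°
θ_3 = φ − θ_1 − θ_2 = -30.0060° (wrapped to (-180°,180°])

-0.002 -44.992 -30.006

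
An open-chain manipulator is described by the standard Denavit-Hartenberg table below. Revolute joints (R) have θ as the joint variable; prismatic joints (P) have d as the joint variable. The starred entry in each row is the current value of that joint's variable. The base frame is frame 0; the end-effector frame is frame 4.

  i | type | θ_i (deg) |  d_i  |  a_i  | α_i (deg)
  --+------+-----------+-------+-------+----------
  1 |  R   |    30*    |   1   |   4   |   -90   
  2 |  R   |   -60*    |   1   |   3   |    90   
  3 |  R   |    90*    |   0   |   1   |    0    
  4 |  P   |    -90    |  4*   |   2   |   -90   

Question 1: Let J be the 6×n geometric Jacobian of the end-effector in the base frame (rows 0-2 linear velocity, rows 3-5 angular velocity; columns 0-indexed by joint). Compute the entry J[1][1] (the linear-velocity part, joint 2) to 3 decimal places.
3.165

axis z_1 = (-0.5000,0.8660,0.0000); lever o_n−o_1 = (-1.8349,1.2500,6.3301)
cross product → J_v[:, 1] = (5.4821,3.1651,0.9641)
J_ω[:, 1] = z_1
entry J[1][1] = 3.1651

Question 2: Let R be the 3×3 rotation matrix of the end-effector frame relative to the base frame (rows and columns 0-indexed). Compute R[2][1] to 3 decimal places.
-0.500

End-effector y-axis (col 1 of R) = (0.7500,0.4330,-0.5000)
R[2][1] = -0.5000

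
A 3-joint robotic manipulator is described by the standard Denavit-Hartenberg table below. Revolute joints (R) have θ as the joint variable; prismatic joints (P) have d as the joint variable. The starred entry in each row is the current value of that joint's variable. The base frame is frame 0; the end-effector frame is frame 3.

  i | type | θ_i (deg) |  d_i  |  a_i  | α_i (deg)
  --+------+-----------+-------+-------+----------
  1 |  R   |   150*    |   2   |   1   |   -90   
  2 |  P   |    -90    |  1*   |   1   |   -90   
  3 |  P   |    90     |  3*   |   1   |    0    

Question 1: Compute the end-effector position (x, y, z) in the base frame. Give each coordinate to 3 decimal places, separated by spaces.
after link 1: o_1 = (-0.8660, 0.5000, 2.0000)
after link 2: o_2 = (-1.3660, -0.3660, 3.0000)
after link 3: o_3 = (-3.4641, 2.0000, 3.0000)

-3.464 2.000 3.000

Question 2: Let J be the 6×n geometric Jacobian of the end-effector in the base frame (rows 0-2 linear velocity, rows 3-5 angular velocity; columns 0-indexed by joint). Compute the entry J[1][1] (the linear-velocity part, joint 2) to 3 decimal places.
prismatic axis z_1 = (-0.5000,-0.8660,0.0000)
J_v[:, 1] = z_1; J_ω[:, 1] = (0,0,0)
entry J[1][1] = -0.8660

-0.866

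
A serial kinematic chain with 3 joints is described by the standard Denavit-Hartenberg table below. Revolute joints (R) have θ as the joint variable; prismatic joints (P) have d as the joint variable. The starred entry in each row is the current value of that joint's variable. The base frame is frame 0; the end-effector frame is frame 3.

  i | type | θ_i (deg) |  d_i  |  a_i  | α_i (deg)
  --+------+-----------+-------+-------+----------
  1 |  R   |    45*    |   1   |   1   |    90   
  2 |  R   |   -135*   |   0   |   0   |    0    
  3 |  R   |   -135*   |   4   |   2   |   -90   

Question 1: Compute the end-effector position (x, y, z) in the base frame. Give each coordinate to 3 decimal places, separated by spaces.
after link 1: o_1 = (0.7071, 0.7071, 1.0000)
after link 2: o_2 = (0.7071, 0.7071, 1.0000)
after link 3: o_3 = (3.5355, -2.1213, 3.0000)

3.536 -2.121 3.000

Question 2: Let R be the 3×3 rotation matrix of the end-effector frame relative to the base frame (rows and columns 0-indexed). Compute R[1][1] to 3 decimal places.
End-effector y-axis (col 1 of R) = (-0.7071,0.7071,-0.0000)
R[1][1] = 0.7071

0.707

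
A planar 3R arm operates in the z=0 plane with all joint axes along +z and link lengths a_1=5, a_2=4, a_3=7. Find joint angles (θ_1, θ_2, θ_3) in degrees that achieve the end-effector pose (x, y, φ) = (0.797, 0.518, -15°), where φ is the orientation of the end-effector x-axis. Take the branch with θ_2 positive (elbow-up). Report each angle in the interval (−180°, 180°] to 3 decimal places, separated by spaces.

120.006 89.996 134.998

wrist centre = target − a_3·(cos φ, sin φ) = (-5.9645, 2.3297)
cos θ_2 = (41.0027−5²−4²)/(2·5·4) = 0.0001; θ_2 = 89.9961° (elbow-up)
β = atan2(2.3297,-5.9645) = 158.6643°; ψ = atan2(4.0000,5.0003) = 38.6583°
θ_1 = β − ψ = 120.0060°
θ_3 = φ − θ_1 − θ_2 = 134.9978° (wrapped to (-180°,180°])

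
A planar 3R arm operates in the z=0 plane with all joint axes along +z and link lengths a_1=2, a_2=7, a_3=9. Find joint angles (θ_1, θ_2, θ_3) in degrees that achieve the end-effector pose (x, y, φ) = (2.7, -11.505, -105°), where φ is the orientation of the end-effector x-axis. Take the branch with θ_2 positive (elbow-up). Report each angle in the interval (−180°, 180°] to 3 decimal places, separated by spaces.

wrist centre = target − a_3·(cos φ, sin φ) = (5.0294, -2.8117)
cos θ_2 = (33.2001−2²−7²)/(2·2·7) = -0.7071; θ_2 = 135.0028° (elbow-up)
β = atan2(-2.8117,5.0294) = -29.2074°; ψ = atan2(4.9495,-2.9500) = 120.7956°
θ_1 = β − ψ = -150.0030°
θ_3 = φ − θ_1 − θ_2 = -89.9998° (wrapped to (-180°,180°])

-150.003 135.003 -90.000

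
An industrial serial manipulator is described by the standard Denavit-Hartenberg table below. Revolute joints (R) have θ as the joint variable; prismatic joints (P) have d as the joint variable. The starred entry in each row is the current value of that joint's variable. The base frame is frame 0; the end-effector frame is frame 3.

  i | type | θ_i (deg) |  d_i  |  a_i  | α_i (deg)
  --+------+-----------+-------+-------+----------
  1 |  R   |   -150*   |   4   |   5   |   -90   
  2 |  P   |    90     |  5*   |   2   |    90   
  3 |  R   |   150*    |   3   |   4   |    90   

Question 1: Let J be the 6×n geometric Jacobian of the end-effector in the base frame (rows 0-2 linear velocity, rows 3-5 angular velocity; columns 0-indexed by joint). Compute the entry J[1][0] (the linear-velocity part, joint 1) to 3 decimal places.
-3.428

axis z_0 = ẑ; lever o_n−o_0 = (-3.4282,-10.0622,5.4641)
cross product → J_v[:, 0] = (10.0622,-3.4282,0.0000)
J_ω[:, 0] = z_0
entry J[1][0] = -3.4282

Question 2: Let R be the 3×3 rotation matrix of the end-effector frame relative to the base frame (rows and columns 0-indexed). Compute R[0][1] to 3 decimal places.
-0.866

End-effector y-axis (col 1 of R) = (-0.8660,-0.5000,0.0000)
R[0][1] = -0.8660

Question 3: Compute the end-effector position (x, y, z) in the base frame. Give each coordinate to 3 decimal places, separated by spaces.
after link 1: o_1 = (-4.3301, -2.5000, 4.0000)
after link 2: o_2 = (-1.8301, -6.8301, 2.0000)
after link 3: o_3 = (-3.4282, -10.0622, 5.4641)

-3.428 -10.062 5.464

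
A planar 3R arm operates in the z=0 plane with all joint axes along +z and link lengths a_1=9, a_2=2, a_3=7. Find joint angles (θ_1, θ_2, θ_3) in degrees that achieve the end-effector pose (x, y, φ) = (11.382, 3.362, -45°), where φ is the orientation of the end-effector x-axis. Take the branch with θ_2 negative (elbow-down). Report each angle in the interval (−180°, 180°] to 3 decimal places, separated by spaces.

wrist centre = target − a_3·(cos φ, sin φ) = (6.4323, 8.3117)
cos θ_2 = (110.4590−9²−2²)/(2·9·2) = 0.7072; θ_2 = -44.9929° (elbow-down)
β = atan2(8.3117,6.4323) = 52.2646°; ψ = atan2(-1.4140,10.4144) = -7.7322°
θ_1 = β − ψ = 59.9968°
θ_3 = φ − θ_1 − θ_2 = -60.0039° (wrapped to (-180°,180°])

59.997 -44.993 -60.004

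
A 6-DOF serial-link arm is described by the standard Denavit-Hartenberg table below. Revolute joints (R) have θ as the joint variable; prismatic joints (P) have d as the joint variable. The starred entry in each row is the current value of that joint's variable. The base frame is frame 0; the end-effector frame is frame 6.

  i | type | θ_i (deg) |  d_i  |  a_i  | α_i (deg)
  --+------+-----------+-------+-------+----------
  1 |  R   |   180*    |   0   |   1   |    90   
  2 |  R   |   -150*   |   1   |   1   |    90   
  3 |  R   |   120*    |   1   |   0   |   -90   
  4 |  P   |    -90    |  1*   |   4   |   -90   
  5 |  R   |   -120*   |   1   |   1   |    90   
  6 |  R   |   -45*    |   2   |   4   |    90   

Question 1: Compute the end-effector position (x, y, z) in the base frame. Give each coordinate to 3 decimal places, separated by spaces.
-1.152 -2.241 1.651

after link 1: o_1 = (-1.0000, 0.0000, 0.0000)
after link 2: o_2 = (-0.1340, 1.0000, -0.5000)
after link 3: o_3 = (0.3660, 1.0000, 0.3660)
after link 4: o_4 = (1.6160, 0.5000, 4.2631)
after link 5: o_5 = (0.2835, 0.9330, 4.4551)
after link 6: o_6 = (-1.1520, -2.2412, 1.6509)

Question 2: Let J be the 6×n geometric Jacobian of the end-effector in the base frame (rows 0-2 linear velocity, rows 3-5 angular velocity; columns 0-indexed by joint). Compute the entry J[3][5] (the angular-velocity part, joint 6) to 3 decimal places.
axis z_5 = (-0.0580,0.2500,-0.9665); lever o_n−o_5 = (-1.4355,-3.1742,-2.8042)
cross product → J_v[:, 5] = (-3.7690,1.2247,0.5430)
J_ω[:, 5] = z_5
entry J[3][5] = -0.0580

-0.058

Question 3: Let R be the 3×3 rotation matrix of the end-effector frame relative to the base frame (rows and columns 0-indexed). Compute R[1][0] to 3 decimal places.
-0.919

End-effector x-axis (col 0 of R) = (-0.3299,-0.9186,-0.2178)
R[1][0] = -0.9186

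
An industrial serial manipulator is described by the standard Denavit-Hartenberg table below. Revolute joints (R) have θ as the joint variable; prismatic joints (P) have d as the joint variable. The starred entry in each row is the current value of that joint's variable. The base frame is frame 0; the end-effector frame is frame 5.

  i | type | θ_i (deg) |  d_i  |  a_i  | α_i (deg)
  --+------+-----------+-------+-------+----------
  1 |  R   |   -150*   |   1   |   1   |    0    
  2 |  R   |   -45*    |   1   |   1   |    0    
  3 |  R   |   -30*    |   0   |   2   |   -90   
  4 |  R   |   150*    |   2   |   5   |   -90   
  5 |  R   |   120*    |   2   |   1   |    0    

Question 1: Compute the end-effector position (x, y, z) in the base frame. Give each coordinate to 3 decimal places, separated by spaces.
after link 1: o_1 = (-0.8660, -0.5000, 1.0000)
after link 2: o_2 = (-1.8320, -0.2412, 2.0000)
after link 3: o_3 = (-3.2462, 1.1730, 2.0000)
after link 4: o_4 = (-1.5985, -3.3030, -0.5000)
after link 5: o_5 = (-0.5852, -3.0916, 1.4821)

-0.585 -3.092 1.482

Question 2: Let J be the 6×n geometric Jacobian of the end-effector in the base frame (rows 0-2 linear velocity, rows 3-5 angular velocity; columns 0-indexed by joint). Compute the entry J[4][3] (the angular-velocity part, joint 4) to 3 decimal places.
axis z_3 = (-0.7071,-0.7071,0.0000); lever o_n−o_3 = (2.6609,-4.2646,-0.5179)
cross product → J_v[:, 3] = (0.3662,-0.3662,4.8971)
J_ω[:, 3] = z_3
entry J[4][3] = -0.7071

-0.707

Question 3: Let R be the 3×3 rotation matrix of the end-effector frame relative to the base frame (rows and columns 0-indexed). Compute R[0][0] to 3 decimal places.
End-effector x-axis (col 0 of R) = (0.3062,0.9186,0.2500)
R[0][0] = 0.3062

0.306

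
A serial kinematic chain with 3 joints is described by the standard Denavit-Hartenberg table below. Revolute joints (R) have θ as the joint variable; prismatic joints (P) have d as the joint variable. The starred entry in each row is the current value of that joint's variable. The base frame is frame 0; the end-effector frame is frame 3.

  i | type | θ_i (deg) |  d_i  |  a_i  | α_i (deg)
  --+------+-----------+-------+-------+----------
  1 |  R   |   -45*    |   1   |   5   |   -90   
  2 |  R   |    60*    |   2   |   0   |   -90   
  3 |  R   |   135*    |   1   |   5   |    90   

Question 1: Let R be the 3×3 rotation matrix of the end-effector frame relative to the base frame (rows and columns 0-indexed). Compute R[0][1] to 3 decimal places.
End-effector y-axis (col 1 of R) = (-0.6124,0.6124,-0.5000)
R[0][1] = -0.6124

-0.612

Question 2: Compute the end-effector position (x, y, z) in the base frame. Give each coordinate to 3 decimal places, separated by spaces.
0.587 -2.759 3.562

after link 1: o_1 = (3.5355, -3.5355, 1.0000)
after link 2: o_2 = (4.9497, -2.1213, 1.0000)
after link 3: o_3 = (0.5874, -2.7589, 3.5619)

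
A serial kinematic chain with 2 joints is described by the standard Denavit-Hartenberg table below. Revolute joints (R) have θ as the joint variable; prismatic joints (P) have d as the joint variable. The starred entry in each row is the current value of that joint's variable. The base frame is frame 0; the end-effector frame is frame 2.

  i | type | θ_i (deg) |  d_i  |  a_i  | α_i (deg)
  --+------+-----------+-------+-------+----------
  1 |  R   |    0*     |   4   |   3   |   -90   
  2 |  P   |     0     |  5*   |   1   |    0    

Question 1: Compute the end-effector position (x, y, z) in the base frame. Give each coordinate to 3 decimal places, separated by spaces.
4.000 5.000 4.000

after link 1: o_1 = (3.0000, 0.0000, 4.0000)
after link 2: o_2 = (4.0000, 5.0000, 4.0000)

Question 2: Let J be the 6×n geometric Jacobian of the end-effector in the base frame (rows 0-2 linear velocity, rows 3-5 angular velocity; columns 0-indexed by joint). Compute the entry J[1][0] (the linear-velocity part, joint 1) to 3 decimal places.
4.000

axis z_0 = ẑ; lever o_n−o_0 = (4.0000,5.0000,4.0000)
cross product → J_v[:, 0] = (-5.0000,4.0000,0.0000)
J_ω[:, 0] = z_0
entry J[1][0] = 4.0000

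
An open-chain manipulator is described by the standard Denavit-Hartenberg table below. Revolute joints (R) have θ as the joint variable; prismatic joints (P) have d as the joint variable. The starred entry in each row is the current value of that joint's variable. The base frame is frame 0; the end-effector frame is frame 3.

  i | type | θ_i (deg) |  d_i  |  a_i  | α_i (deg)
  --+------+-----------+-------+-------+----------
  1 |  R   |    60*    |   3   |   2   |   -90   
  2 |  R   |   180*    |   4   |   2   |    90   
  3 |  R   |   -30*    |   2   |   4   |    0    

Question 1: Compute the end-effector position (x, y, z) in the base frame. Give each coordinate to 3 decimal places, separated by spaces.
after link 1: o_1 = (1.0000, 1.7321, 3.0000)
after link 2: o_2 = (-3.4641, 2.0000, 3.0000)
after link 3: o_3 = (-3.4641, -2.0000, 1.0000)

-3.464 -2.000 1.000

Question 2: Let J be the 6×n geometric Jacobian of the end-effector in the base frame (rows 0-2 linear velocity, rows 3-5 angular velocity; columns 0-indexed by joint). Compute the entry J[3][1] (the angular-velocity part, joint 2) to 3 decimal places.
axis z_1 = (-0.8660,0.5000,0.0000); lever o_n−o_1 = (-4.4641,-3.7321,-2.0000)
cross product → J_v[:, 1] = (-1.0000,-1.7321,5.4641)
J_ω[:, 1] = z_1
entry J[3][1] = -0.8660

-0.866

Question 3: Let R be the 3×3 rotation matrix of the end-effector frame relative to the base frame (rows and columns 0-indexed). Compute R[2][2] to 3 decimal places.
-1.000

End-effector z-axis (col 2 of R) = (-0.0000,0.0000,-1.0000)
R[2][2] = -1.0000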